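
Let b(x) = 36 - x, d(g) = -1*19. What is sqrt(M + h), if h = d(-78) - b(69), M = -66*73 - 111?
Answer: I*sqrt(4915) ≈ 70.107*I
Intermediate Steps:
d(g) = -19
M = -4929 (M = -4818 - 111 = -4929)
h = 14 (h = -19 - (36 - 1*69) = -19 - (36 - 69) = -19 - 1*(-33) = -19 + 33 = 14)
sqrt(M + h) = sqrt(-4929 + 14) = sqrt(-4915) = I*sqrt(4915)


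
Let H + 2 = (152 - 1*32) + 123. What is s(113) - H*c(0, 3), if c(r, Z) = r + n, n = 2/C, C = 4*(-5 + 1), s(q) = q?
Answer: 1145/8 ≈ 143.13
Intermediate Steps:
H = 241 (H = -2 + ((152 - 1*32) + 123) = -2 + ((152 - 32) + 123) = -2 + (120 + 123) = -2 + 243 = 241)
C = -16 (C = 4*(-4) = -16)
n = -⅛ (n = 2/(-16) = 2*(-1/16) = -⅛ ≈ -0.12500)
c(r, Z) = -⅛ + r (c(r, Z) = r - ⅛ = -⅛ + r)
s(113) - H*c(0, 3) = 113 - 241*(-⅛ + 0) = 113 - 241*(-1)/8 = 113 - 1*(-241/8) = 113 + 241/8 = 1145/8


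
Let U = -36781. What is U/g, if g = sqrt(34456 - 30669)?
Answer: -36781*sqrt(3787)/3787 ≈ -597.69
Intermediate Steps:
g = sqrt(3787) ≈ 61.539
U/g = -36781*sqrt(3787)/3787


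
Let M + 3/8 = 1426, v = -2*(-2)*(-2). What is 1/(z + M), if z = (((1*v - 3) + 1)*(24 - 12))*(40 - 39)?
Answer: 8/10445 ≈ 0.00076592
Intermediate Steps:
v = -8 (v = 4*(-2) = -8)
M = 11405/8 (M = -3/8 + 1426 = 11405/8 ≈ 1425.6)
z = -120 (z = (((1*(-8) - 3) + 1)*(24 - 12))*(40 - 39) = (((-8 - 3) + 1)*12)*1 = ((-11 + 1)*12)*1 = -10*12*1 = -120*1 = -120)
1/(z + M) = 1/(-120 + 11405/8) = 1/(10445/8) = 8/10445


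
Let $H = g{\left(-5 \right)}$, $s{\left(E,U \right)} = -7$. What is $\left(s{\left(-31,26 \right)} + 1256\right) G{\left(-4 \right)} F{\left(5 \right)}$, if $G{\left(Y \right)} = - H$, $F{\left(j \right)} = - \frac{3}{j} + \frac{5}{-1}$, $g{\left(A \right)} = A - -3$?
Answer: $- \frac{69944}{5} \approx -13989.0$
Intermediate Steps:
$g{\left(A \right)} = 3 + A$ ($g{\left(A \right)} = A + 3 = 3 + A$)
$H = -2$ ($H = 3 - 5 = -2$)
$F{\left(j \right)} = -5 - \frac{3}{j}$ ($F{\left(j \right)} = - \frac{3}{j} + 5 \left(-1\right) = - \frac{3}{j} - 5 = -5 - \frac{3}{j}$)
$G{\left(Y \right)} = 2$ ($G{\left(Y \right)} = \left(-1\right) \left(-2\right) = 2$)
$\left(s{\left(-31,26 \right)} + 1256\right) G{\left(-4 \right)} F{\left(5 \right)} = \left(-7 + 1256\right) 2 \left(-5 - \frac{3}{5}\right) = 1249 \cdot 2 \left(-5 - \frac{3}{5}\right) = 1249 \cdot 2 \left(- \frac{28}{5}\right) = 1249 \left(- \frac{56}{5}\right) = - \frac{69944}{5}$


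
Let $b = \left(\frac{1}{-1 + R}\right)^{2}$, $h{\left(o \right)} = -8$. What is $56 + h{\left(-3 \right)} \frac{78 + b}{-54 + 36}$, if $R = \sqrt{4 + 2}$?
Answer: $\frac{20428}{225} + \frac{8 \sqrt{6}}{225} \approx 90.878$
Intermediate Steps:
$R = \sqrt{6} \approx 2.4495$
$b = \frac{1}{\left(-1 + \sqrt{6}\right)^{2}}$ ($b = \left(\frac{1}{-1 + \sqrt{6}}\right)^{2} = \frac{1}{\left(-1 + \sqrt{6}\right)^{2}} \approx 0.47596$)
$56 + h{\left(-3 \right)} \frac{78 + b}{-54 + 36} = 56 - 8 \frac{78 + \frac{1}{\left(1 - \sqrt{6}\right)^{2}}}{-54 + 36} = 56 - 8 \frac{78 + \frac{1}{\left(1 - \sqrt{6}\right)^{2}}}{-18} = 56 - 8 \left(78 + \frac{1}{\left(1 - \sqrt{6}\right)^{2}}\right) \left(- \frac{1}{18}\right) = 56 - 8 \left(- \frac{13}{3} - \frac{1}{18 \left(1 - \sqrt{6}\right)^{2}}\right) = 56 + \left(\frac{104}{3} + \frac{4}{9 \left(1 - \sqrt{6}\right)^{2}}\right) = \frac{272}{3} + \frac{4}{9 \left(1 - \sqrt{6}\right)^{2}}$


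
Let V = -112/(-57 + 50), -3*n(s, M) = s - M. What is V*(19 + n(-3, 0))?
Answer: 320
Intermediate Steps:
n(s, M) = -s/3 + M/3 (n(s, M) = -(s - M)/3 = -s/3 + M/3)
V = 16 (V = -112/(-7) = -112*(-⅐) = 16)
V*(19 + n(-3, 0)) = 16*(19 + (-⅓*(-3) + (⅓)*0)) = 16*(19 + (1 + 0)) = 16*(19 + 1) = 16*20 = 320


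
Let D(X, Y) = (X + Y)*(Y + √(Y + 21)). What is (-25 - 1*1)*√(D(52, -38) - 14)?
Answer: -26*√(-546 + 14*I*√17) ≈ -32.07 - 608.38*I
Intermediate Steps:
D(X, Y) = (X + Y)*(Y + √(21 + Y))
(-25 - 1*1)*√(D(52, -38) - 14) = (-25 - 1*1)*√(((-38)² + 52*(-38) + 52*√(21 - 38) - 38*√(21 - 38)) - 14) = (-25 - 1)*√((1444 - 1976 + 52*√(-17) - 38*I*√17) - 14) = -26*√((1444 - 1976 + 52*(I*√17) - 38*I*√17) - 14) = -26*√((1444 - 1976 + 52*I*√17 - 38*I*√17) - 14) = -26*√((-532 + 14*I*√17) - 14) = -26*√(-546 + 14*I*√17)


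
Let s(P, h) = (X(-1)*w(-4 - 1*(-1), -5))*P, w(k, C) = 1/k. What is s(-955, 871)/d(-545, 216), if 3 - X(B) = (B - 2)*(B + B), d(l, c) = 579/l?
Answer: 520475/579 ≈ 898.92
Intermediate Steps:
X(B) = 3 - 2*B*(-2 + B) (X(B) = 3 - (B - 2)*(B + B) = 3 - (-2 + B)*2*B = 3 - 2*B*(-2 + B))
s(P, h) = P (s(P, h) = ((3 - 2*(-1)² + 4*(-1))/(-4 - 1*(-1)))*P = ((3 - 2*1 - 4)/(-4 + 1))*P = ((3 - 2 - 4)/(-3))*P = (-3*(-⅓))*P = 1*P = P)
s(-955, 871)/d(-545, 216) = -955/(579/(-545)) = -955/(579*(-1/545)) = -955/(-579/545) = -955*(-545/579) = 520475/579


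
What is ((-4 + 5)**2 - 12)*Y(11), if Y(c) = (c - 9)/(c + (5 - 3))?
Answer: -22/13 ≈ -1.6923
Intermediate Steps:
Y(c) = (-9 + c)/(2 + c) (Y(c) = (-9 + c)/(c + 2) = (-9 + c)/(2 + c))
((-4 + 5)**2 - 12)*Y(11) = ((-4 + 5)**2 - 12)*((-9 + 11)/(2 + 11)) = (1**2 - 12)*(2/13) = (1 - 12)*((1/13)*2) = -11*2/13 = -22/13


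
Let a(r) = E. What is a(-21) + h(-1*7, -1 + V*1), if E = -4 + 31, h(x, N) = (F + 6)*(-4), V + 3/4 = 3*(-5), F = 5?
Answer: -17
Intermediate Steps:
V = -63/4 (V = -¾ + 3*(-5) = -¾ - 15 = -63/4 ≈ -15.750)
h(x, N) = -44 (h(x, N) = (5 + 6)*(-4) = 11*(-4) = -44)
E = 27
a(r) = 27
a(-21) + h(-1*7, -1 + V*1) = 27 - 44 = -17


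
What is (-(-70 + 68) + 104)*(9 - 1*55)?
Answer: -4876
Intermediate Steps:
(-(-70 + 68) + 104)*(9 - 1*55) = (-1*(-2) + 104)*(9 - 55) = (2 + 104)*(-46) = 106*(-46) = -4876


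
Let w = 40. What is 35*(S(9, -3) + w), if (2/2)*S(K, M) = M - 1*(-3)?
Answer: 1400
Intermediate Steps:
S(K, M) = 3 + M (S(K, M) = M - 1*(-3) = M + 3 = 3 + M)
35*(S(9, -3) + w) = 35*((3 - 3) + 40) = 35*(0 + 40) = 35*40 = 1400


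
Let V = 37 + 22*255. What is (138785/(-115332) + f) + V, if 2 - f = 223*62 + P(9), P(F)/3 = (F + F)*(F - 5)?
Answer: -968120261/115332 ≈ -8394.2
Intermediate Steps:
P(F) = 6*F*(-5 + F) (P(F) = 3*((F + F)*(F - 5)) = 3*((2*F)*(-5 + F)) = 3*(2*F*(-5 + F)) = 6*F*(-5 + F))
f = -14040 (f = 2 - (223*62 + 6*9*(-5 + 9)) = 2 - (13826 + 6*9*4) = 2 - (13826 + 216) = 2 - 1*14042 = 2 - 14042 = -14040)
V = 5647 (V = 37 + 5610 = 5647)
(138785/(-115332) + f) + V = (138785/(-115332) - 14040) + 5647 = (138785*(-1/115332) - 14040) + 5647 = (-138785/115332 - 14040) + 5647 = -1619400065/115332 + 5647 = -968120261/115332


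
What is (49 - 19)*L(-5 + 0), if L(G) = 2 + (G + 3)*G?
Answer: 360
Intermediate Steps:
L(G) = 2 + G*(3 + G) (L(G) = 2 + (3 + G)*G = 2 + G*(3 + G))
(49 - 19)*L(-5 + 0) = (49 - 19)*(2 + (-5 + 0)² + 3*(-5 + 0)) = 30*(2 + (-5)² + 3*(-5)) = 30*(2 + 25 - 15) = 30*12 = 360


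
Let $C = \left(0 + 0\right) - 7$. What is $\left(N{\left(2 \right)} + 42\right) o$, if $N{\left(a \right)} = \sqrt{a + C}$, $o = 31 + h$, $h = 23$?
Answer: $2268 + 54 i \sqrt{5} \approx 2268.0 + 120.75 i$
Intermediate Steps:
$o = 54$ ($o = 31 + 23 = 54$)
$C = -7$ ($C = 0 - 7 = -7$)
$N{\left(a \right)} = \sqrt{-7 + a}$ ($N{\left(a \right)} = \sqrt{a - 7} = \sqrt{-7 + a}$)
$\left(N{\left(2 \right)} + 42\right) o = \left(\sqrt{-7 + 2} + 42\right) 54 = \left(\sqrt{-5} + 42\right) 54 = \left(i \sqrt{5} + 42\right) 54 = \left(42 + i \sqrt{5}\right) 54 = 2268 + 54 i \sqrt{5}$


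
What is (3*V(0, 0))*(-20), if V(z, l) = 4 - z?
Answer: -240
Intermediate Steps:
(3*V(0, 0))*(-20) = (3*(4 - 1*0))*(-20) = (3*(4 + 0))*(-20) = (3*4)*(-20) = 12*(-20) = -240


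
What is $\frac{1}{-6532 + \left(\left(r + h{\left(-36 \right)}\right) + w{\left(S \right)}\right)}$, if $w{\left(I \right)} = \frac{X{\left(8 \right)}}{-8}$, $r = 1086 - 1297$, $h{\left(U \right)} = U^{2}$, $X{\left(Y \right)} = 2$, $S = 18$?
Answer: $- \frac{4}{21789} \approx -0.00018358$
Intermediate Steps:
$r = -211$
$w{\left(I \right)} = - \frac{1}{4}$ ($w{\left(I \right)} = \frac{2}{-8} = 2 \left(- \frac{1}{8}\right) = - \frac{1}{4}$)
$\frac{1}{-6532 + \left(\left(r + h{\left(-36 \right)}\right) + w{\left(S \right)}\right)} = \frac{1}{-6532 - \left(\frac{845}{4} - 1296\right)} = \frac{1}{-6532 + \left(\left(-211 + 1296\right) - \frac{1}{4}\right)} = \frac{1}{-6532 + \left(1085 - \frac{1}{4}\right)} = \frac{1}{-6532 + \frac{4339}{4}} = \frac{1}{- \frac{21789}{4}} = - \frac{4}{21789}$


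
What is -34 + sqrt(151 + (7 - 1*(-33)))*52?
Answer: -34 + 52*sqrt(191) ≈ 684.65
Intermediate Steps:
-34 + sqrt(151 + (7 - 1*(-33)))*52 = -34 + sqrt(151 + (7 + 33))*52 = -34 + sqrt(151 + 40)*52 = -34 + sqrt(191)*52 = -34 + 52*sqrt(191)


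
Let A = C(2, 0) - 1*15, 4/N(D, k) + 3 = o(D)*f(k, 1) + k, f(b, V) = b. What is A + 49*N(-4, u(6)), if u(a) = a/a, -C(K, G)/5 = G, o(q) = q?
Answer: -143/3 ≈ -47.667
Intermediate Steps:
C(K, G) = -5*G
u(a) = 1
N(D, k) = 4/(-3 + k + D*k) (N(D, k) = 4/(-3 + (D*k + k)) = 4/(-3 + (k + D*k)) = 4/(-3 + k + D*k))
A = -15 (A = -5*0 - 1*15 = 0 - 15 = -15)
A + 49*N(-4, u(6)) = -15 + 49*(4/(-3 + 1 - 4*1)) = -15 + 49*(4/(-3 + 1 - 4)) = -15 + 49*(4/(-6)) = -15 + 49*(4*(-1/6)) = -15 + 49*(-2/3) = -15 - 98/3 = -143/3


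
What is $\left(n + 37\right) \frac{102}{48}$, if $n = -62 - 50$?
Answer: $- \frac{1275}{8} \approx -159.38$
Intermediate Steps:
$n = -112$ ($n = -62 - 50 = -112$)
$\left(n + 37\right) \frac{102}{48} = \left(-112 + 37\right) \frac{102}{48} = - 75 \cdot 102 \cdot \frac{1}{48} = \left(-75\right) \frac{17}{8} = - \frac{1275}{8}$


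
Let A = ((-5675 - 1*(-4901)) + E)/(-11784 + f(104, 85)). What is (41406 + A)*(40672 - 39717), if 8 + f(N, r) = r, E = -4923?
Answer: 462932180745/11707 ≈ 3.9543e+7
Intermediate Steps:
f(N, r) = -8 + r
A = 5697/11707 (A = ((-5675 - 1*(-4901)) - 4923)/(-11784 + (-8 + 85)) = ((-5675 + 4901) - 4923)/(-11784 + 77) = (-774 - 4923)/(-11707) = -5697*(-1/11707) = 5697/11707 ≈ 0.48663)
(41406 + A)*(40672 - 39717) = (41406 + 5697/11707)*(40672 - 39717) = (484745739/11707)*955 = 462932180745/11707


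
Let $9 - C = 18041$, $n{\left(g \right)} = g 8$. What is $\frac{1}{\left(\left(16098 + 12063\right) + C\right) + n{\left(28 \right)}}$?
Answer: $\frac{1}{10353} \approx 9.659 \cdot 10^{-5}$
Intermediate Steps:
$n{\left(g \right)} = 8 g$
$C = -18032$ ($C = 9 - 18041 = -18032$)
$\frac{1}{\left(\left(16098 + 12063\right) + C\right) + n{\left(28 \right)}} = \frac{1}{\left(\left(16098 + 12063\right) - 18032\right) + 8 \cdot 28} = \frac{1}{\left(28161 - 18032\right) + 224} = \frac{1}{10129 + 224} = \frac{1}{10353}$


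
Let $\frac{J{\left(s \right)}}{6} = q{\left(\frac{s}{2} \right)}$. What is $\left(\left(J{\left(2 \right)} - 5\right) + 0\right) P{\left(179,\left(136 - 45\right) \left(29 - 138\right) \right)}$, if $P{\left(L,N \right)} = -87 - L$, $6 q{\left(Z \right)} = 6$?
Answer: $-266$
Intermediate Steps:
$q{\left(Z \right)} = 1$ ($q{\left(Z \right)} = \frac{1}{6} \cdot 6 = 1$)
$J{\left(s \right)} = 6$ ($J{\left(s \right)} = 6 \cdot 1 = 6$)
$\left(\left(J{\left(2 \right)} - 5\right) + 0\right) P{\left(179,\left(136 - 45\right) \left(29 - 138\right) \right)} = \left(\left(6 - 5\right) + 0\right) \left(-87 - 179\right) = \left(1 + 0\right) \left(-87 - 179\right) = 1 \left(-266\right) = -266$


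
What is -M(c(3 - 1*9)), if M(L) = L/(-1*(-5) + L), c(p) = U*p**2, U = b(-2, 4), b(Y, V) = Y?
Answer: -72/67 ≈ -1.0746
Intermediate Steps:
U = -2
c(p) = -2*p**2
M(L) = L/(5 + L)
-M(c(3 - 1*9)) = -(-2*(3 - 1*9)**2)/(5 - 2*(3 - 1*9)**2) = -(-2*(3 - 9)**2)/(5 - 2*(3 - 9)**2) = -(-2*(-6)**2)/(5 - 2*(-6)**2) = -(-2*36)/(5 - 2*36) = -(-72)/(5 - 72) = -(-72)/(-67) = -(-72)*(-1)/67 = -1*72/67 = -72/67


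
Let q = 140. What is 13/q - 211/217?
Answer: -3817/4340 ≈ -0.87949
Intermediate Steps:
13/q - 211/217 = 13/140 - 211/217 = -3817/4340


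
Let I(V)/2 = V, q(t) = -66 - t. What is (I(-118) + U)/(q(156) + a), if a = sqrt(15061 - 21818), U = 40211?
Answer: -8874450/56041 - 39975*I*sqrt(6757)/56041 ≈ -158.36 - 58.635*I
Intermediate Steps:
I(V) = 2*V
a = I*sqrt(6757) (a = sqrt(-6757) = I*sqrt(6757) ≈ 82.201*I)
(I(-118) + U)/(q(156) + a) = (2*(-118) + 40211)/((-66 - 1*156) + I*sqrt(6757)) = (-236 + 40211)/((-66 - 156) + I*sqrt(6757)) = 39975/(-222 + I*sqrt(6757))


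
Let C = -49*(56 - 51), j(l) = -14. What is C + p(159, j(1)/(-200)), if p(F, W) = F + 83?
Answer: -3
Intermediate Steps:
p(F, W) = 83 + F
C = -245 (C = -49*5 = -245)
C + p(159, j(1)/(-200)) = -245 + (83 + 159) = -245 + 242 = -3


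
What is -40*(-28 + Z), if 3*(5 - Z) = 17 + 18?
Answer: 4160/3 ≈ 1386.7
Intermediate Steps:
Z = -20/3 (Z = 5 - (17 + 18)/3 = 5 - ⅓*35 = 5 - 35/3 = -20/3 ≈ -6.6667)
-40*(-28 + Z) = -40*(-28 - 20/3) = -40*(-104/3) = 4160/3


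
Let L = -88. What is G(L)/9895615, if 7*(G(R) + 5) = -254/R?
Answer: -1413/3047849420 ≈ -4.6361e-7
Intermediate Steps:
G(R) = -5 - 254/(7*R) (G(R) = -5 + (-254/R)/7 = -5 - 254/(7*R))
G(L)/9895615 = (-5 - 254/7/(-88))/9895615 = (-5 - 254/7*(-1/88))*(1/9895615) = (-5 + 127/308)*(1/9895615) = -1413/308*1/9895615 = -1413/3047849420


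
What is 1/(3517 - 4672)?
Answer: -1/1155 ≈ -0.00086580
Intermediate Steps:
1/(3517 - 4672) = 1/(-1155) = -1/1155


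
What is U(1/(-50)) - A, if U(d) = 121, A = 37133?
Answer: -37012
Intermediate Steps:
U(1/(-50)) - A = 121 - 1*37133 = 121 - 37133 = -37012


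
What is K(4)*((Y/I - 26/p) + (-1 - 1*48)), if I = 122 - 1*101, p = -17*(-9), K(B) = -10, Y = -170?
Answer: 613310/1071 ≈ 572.65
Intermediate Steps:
p = 153
I = 21 (I = 122 - 101 = 21)
K(4)*((Y/I - 26/p) + (-1 - 1*48)) = -10*((-170/21 - 26/153) + (-1 - 1*48)) = -10*((-170*1/21 - 26*1/153) + (-1 - 48)) = -10*((-170/21 - 26/153) - 49) = -10*(-8852/1071 - 49) = -10*(-61331/1071) = 613310/1071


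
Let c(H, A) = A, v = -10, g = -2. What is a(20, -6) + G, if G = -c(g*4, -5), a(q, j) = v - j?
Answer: 1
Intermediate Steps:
a(q, j) = -10 - j
G = 5 (G = -1*(-5) = 5)
a(20, -6) + G = (-10 - 1*(-6)) + 5 = (-10 + 6) + 5 = -4 + 5 = 1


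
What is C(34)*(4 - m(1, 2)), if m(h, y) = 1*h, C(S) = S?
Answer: 102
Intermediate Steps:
m(h, y) = h
C(34)*(4 - m(1, 2)) = 34*(4 - 1*1) = 34*(4 - 1) = 34*3 = 102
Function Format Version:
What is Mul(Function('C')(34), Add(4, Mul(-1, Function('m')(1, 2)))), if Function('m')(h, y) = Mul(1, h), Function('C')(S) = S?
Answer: 102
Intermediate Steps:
Function('m')(h, y) = h
Mul(Function('C')(34), Add(4, Mul(-1, Function('m')(1, 2)))) = Mul(34, Add(4, Mul(-1, 1))) = Mul(34, Add(4, -1)) = Mul(34, 3) = 102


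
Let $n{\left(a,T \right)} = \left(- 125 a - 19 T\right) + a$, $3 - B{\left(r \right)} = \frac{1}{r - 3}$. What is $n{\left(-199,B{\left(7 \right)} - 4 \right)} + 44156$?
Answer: $\frac{275423}{4} \approx 68856.0$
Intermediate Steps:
$B{\left(r \right)} = 3 - \frac{1}{-3 + r}$ ($B{\left(r \right)} = 3 - \frac{1}{r - 3} = 3 - \frac{1}{-3 + r}$)
$n{\left(a,T \right)} = - 124 a - 19 T$
$n{\left(-199,B{\left(7 \right)} - 4 \right)} + 44156 = \left(\left(-124\right) \left(-199\right) - 19 \left(\frac{-10 + 3 \cdot 7}{-3 + 7} - 4\right)\right) + 44156 = \left(24676 - 19 \left(\frac{-10 + 21}{4} - 4\right)\right) + 44156 = \left(24676 - 19 \left(\frac{1}{4} \cdot 11 - 4\right)\right) + 44156 = \left(24676 - 19 \left(\frac{11}{4} - 4\right)\right) + 44156 = \left(24676 - - \frac{95}{4}\right) + 44156 = \left(24676 + \frac{95}{4}\right) + 44156 = \frac{98799}{4} + 44156 = \frac{275423}{4}$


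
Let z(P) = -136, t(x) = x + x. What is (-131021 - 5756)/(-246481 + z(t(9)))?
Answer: 136777/246617 ≈ 0.55461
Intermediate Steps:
t(x) = 2*x
(-131021 - 5756)/(-246481 + z(t(9))) = (-131021 - 5756)/(-246481 - 136) = -136777/(-246617) = -136777*(-1/246617) = 136777/246617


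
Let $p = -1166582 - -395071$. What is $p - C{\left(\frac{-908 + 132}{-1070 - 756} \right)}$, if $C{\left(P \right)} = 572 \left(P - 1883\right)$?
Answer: $\frac{25341719}{83} \approx 3.0532 \cdot 10^{5}$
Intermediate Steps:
$p = -771511$ ($p = -1166582 + 395071 = -771511$)
$C{\left(P \right)} = -1077076 + 572 P$ ($C{\left(P \right)} = 572 \left(-1883 + P\right) = -1077076 + 572 P$)
$p - C{\left(\frac{-908 + 132}{-1070 - 756} \right)} = -771511 - \left(-1077076 + 572 \frac{-908 + 132}{-1070 - 756}\right) = -771511 - \left(-1077076 + 572 \left(- \frac{776}{-1826}\right)\right) = -771511 - \left(-1077076 + 572 \left(\left(-776\right) \left(- \frac{1}{1826}\right)\right)\right) = -771511 - \left(-1077076 + 572 \cdot \frac{388}{913}\right) = -771511 - \left(-1077076 + \frac{20176}{83}\right) = -771511 - - \frac{89377132}{83} = -771511 + \frac{89377132}{83} = \frac{25341719}{83}$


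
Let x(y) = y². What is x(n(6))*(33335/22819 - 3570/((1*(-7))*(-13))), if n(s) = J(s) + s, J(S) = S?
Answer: -1613424240/296647 ≈ -5438.9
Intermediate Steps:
n(s) = 2*s (n(s) = s + s = 2*s)
x(n(6))*(33335/22819 - 3570/((1*(-7))*(-13))) = (2*6)²*(33335/22819 - 3570/((1*(-7))*(-13))) = 12²*(33335*(1/22819) - 3570/((-7*(-13)))) = 144*(33335/22819 - 3570/91) = 144*(33335/22819 - 3570*1/91) = 144*(33335/22819 - 510/13) = 144*(-11204335/296647) = -1613424240/296647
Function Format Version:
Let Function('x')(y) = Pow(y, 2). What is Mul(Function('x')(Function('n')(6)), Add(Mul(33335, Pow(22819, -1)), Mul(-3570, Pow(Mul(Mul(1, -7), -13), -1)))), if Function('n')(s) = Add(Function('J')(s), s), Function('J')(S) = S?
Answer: Rational(-1613424240, 296647) ≈ -5438.9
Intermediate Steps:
Function('n')(s) = Mul(2, s) (Function('n')(s) = Add(s, s) = Mul(2, s))
Mul(Function('x')(Function('n')(6)), Add(Mul(33335, Pow(22819, -1)), Mul(-3570, Pow(Mul(Mul(1, -7), -13), -1)))) = Mul(Pow(Mul(2, 6), 2), Add(Mul(33335, Pow(22819, -1)), Mul(-3570, Pow(Mul(Mul(1, -7), -13), -1)))) = Mul(Pow(12, 2), Add(Mul(33335, Rational(1, 22819)), Mul(-3570, Pow(Mul(-7, -13), -1)))) = Mul(144, Add(Rational(33335, 22819), Mul(-3570, Pow(91, -1)))) = Mul(144, Add(Rational(33335, 22819), Mul(-3570, Rational(1, 91)))) = Mul(144, Add(Rational(33335, 22819), Rational(-510, 13))) = Mul(144, Rational(-11204335, 296647)) = Rational(-1613424240, 296647)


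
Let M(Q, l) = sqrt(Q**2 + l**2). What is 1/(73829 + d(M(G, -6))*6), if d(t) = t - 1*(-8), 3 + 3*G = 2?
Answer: 73877/5457809829 - 10*sqrt(13)/5457809829 ≈ 1.3529e-5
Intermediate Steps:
G = -1/3 (G = -1 + (1/3)*2 = -1 + 2/3 = -1/3 ≈ -0.33333)
d(t) = 8 + t (d(t) = t + 8 = 8 + t)
1/(73829 + d(M(G, -6))*6) = 1/(73829 + (8 + sqrt((-1/3)**2 + (-6)**2))*6) = 1/(73829 + (8 + sqrt(1/9 + 36))*6) = 1/(73829 + (8 + sqrt(325/9))*6) = 1/(73829 + (8 + 5*sqrt(13)/3)*6) = 1/(73829 + (48 + 10*sqrt(13))) = 1/(73877 + 10*sqrt(13))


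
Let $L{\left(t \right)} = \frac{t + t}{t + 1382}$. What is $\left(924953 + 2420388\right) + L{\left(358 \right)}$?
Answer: $\frac{1455223514}{435} \approx 3.3453 \cdot 10^{6}$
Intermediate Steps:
$L{\left(t \right)} = \frac{2 t}{1382 + t}$
$\left(924953 + 2420388\right) + L{\left(358 \right)} = \left(924953 + 2420388\right) + 2 \cdot 358 \frac{1}{1382 + 358} = 3345341 + 2 \cdot 358 \cdot \frac{1}{1740} = 3345341 + \frac{179}{435} = \frac{1455223514}{435}$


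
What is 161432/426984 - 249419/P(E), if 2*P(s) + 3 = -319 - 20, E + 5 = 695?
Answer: 4438563632/3042261 ≈ 1459.0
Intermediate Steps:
E = 690 (E = -5 + 695 = 690)
P(s) = -171 (P(s) = -3/2 + (-319 - 20)/2 = -3/2 + (½)*(-339) = -3/2 - 339/2 = -171)
161432/426984 - 249419/P(E) = 161432/426984 - 249419/(-171) = 161432*(1/426984) - 249419*(-1/171) = 20179/53373 + 249419/171 = 4438563632/3042261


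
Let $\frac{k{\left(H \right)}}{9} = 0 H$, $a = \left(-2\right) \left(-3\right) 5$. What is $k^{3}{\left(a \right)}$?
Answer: $0$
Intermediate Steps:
$a = 30$ ($a = 6 \cdot 5 = 30$)
$k{\left(H \right)} = 0$ ($k{\left(H \right)} = 9 \cdot 0 H = 9 \cdot 0 = 0$)
$k^{3}{\left(a \right)} = 0^{3} = 0$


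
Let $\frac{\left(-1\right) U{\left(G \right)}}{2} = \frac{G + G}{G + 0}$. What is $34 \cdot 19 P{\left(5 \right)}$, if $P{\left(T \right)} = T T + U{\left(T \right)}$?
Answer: $13566$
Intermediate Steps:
$U{\left(G \right)} = -4$ ($U{\left(G \right)} = - 2 \frac{G + G}{G + 0} = - 2 \frac{2 G}{G} = \left(-2\right) 2 = -4$)
$P{\left(T \right)} = -4 + T^{2}$ ($P{\left(T \right)} = T T - 4 = T^{2} - 4 = -4 + T^{2}$)
$34 \cdot 19 P{\left(5 \right)} = 34 \cdot 19 \left(-4 + 5^{2}\right) = 646 \left(-4 + 25\right) = 646 \cdot 21 = 13566$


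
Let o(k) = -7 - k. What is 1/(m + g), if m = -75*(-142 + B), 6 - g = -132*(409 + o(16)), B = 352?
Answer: 1/35208 ≈ 2.8403e-5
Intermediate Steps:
g = 50958 (g = 6 - (-132)*(409 + (-7 - 1*16)) = 6 - (-132)*(409 + (-7 - 16)) = 6 - (-132)*(409 - 23) = 6 - (-132)*386 = 6 - 1*(-50952) = 6 + 50952 = 50958)
m = -15750 (m = -75*(-142 + 352) = -75*210 = -15750)
1/(m + g) = 1/(-15750 + 50958) = 1/35208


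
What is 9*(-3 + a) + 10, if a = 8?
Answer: 55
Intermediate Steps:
9*(-3 + a) + 10 = 9*(-3 + 8) + 10 = 9*5 + 10 = 45 + 10 = 55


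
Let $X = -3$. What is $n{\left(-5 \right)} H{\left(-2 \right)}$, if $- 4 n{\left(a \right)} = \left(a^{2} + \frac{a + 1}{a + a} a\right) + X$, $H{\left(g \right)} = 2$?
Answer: $-10$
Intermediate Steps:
$n{\left(a \right)} = \frac{5}{8} - \frac{a^{2}}{4} - \frac{a}{8}$ ($n{\left(a \right)} = - \frac{\left(a^{2} + \frac{a + 1}{a + a} a\right) - 3}{4} = - \frac{\left(a^{2} + \frac{1 + a}{2 a} a\right) - 3}{4} = - \frac{\left(a^{2} + \left(\frac{1}{2} + \frac{a}{2}\right)\right) - 3}{4} = - \frac{\left(\frac{1}{2} + a^{2} + \frac{a}{2}\right) - 3}{4} = - \frac{- \frac{5}{2} + a^{2} + \frac{a}{2}}{4} = \frac{5}{8} - \frac{a^{2}}{4} - \frac{a}{8}$)
$n{\left(-5 \right)} H{\left(-2 \right)} = \left(\frac{5}{8} - \frac{\left(-5\right)^{2}}{4} - - \frac{5}{8}\right) 2 = \left(\frac{5}{8} - \frac{25}{4} + \frac{5}{8}\right) 2 = \left(-5\right) 2 = -10$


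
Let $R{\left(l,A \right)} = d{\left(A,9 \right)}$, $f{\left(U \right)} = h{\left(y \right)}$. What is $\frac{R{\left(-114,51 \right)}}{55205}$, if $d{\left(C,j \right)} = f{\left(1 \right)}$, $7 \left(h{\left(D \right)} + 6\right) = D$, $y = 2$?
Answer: $- \frac{8}{77287} \approx -0.00010351$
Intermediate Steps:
$h{\left(D \right)} = -6 + \frac{D}{7}$
$f{\left(U \right)} = - \frac{40}{7}$ ($f{\left(U \right)} = -6 + \frac{1}{7} \cdot 2 = -6 + \frac{2}{7} = - \frac{40}{7}$)
$d{\left(C,j \right)} = - \frac{40}{7}$
$R{\left(l,A \right)} = - \frac{40}{7}$
$\frac{R{\left(-114,51 \right)}}{55205} = - \frac{40}{7 \cdot 55205} = \left(- \frac{40}{7}\right) \frac{1}{55205} = - \frac{8}{77287}$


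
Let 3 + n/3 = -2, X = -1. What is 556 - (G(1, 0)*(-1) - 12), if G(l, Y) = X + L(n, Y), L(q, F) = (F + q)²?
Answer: 792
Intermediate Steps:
n = -15 (n = -9 + 3*(-2) = -9 - 6 = -15)
G(l, Y) = -1 + (-15 + Y)² (G(l, Y) = -1 + (Y - 15)² = -1 + (-15 + Y)²)
556 - (G(1, 0)*(-1) - 12) = 556 - ((-1 + (-15 + 0)²)*(-1) - 12) = 556 - ((-1 + (-15)²)*(-1) - 12) = 556 - ((-1 + 225)*(-1) - 12) = 556 - (224*(-1) - 12) = 556 - (-224 - 12) = 556 - 1*(-236) = 556 + 236 = 792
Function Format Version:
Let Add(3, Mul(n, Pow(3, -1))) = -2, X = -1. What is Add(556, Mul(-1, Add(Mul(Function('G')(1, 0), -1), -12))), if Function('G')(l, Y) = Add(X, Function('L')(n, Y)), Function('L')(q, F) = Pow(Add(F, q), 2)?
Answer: 792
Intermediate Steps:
n = -15 (n = Add(-9, Mul(3, -2)) = Add(-9, -6) = -15)
Function('G')(l, Y) = Add(-1, Pow(Add(-15, Y), 2)) (Function('G')(l, Y) = Add(-1, Pow(Add(Y, -15), 2)) = Add(-1, Pow(Add(-15, Y), 2)))
Add(556, Mul(-1, Add(Mul(Function('G')(1, 0), -1), -12))) = Add(556, Mul(-1, Add(Mul(Add(-1, Pow(Add(-15, 0), 2)), -1), -12))) = Add(556, Mul(-1, Add(Mul(Add(-1, Pow(-15, 2)), -1), -12))) = Add(556, Mul(-1, Add(Mul(Add(-1, 225), -1), -12))) = Add(556, Mul(-1, Add(Mul(224, -1), -12))) = Add(556, Mul(-1, Add(-224, -12))) = Add(556, Mul(-1, -236)) = Add(556, 236) = 792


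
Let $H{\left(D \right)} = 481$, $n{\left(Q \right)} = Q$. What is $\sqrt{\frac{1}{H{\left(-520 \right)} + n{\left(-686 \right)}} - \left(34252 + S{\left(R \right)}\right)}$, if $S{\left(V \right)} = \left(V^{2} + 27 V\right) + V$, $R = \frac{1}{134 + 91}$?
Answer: $\frac{i \sqrt{2914877614606}}{9225} \approx 185.07 i$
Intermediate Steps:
$R = \frac{1}{225} \approx 0.0044444$
$S{\left(V \right)} = V^{2} + 28 V$
$\sqrt{\frac{1}{H{\left(-520 \right)} + n{\left(-686 \right)}} - \left(34252 + S{\left(R \right)}\right)} = \sqrt{\frac{1}{481 - 686} - \left(34252 + \frac{28 + \frac{1}{225}}{225}\right)} = \sqrt{\frac{1}{-205} - \left(34252 + \frac{1}{225} \cdot \frac{6301}{225}\right)} = \sqrt{- \frac{1}{205} - \frac{1734013801}{50625}} = \sqrt{- \frac{71094575966}{2075625}} = \frac{i \sqrt{2914877614606}}{9225}$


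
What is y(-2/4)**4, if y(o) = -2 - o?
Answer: 81/16 ≈ 5.0625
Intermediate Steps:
y(-2/4)**4 = (-2 - (-2)/4)**4 = (-2 - 1*(-1/2))**4 = (-2 + 1/2)**4 = (-3/2)**4 = 81/16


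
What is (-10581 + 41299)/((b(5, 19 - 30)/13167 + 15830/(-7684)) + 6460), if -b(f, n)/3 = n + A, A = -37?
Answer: 172661147428/36299146987 ≈ 4.7566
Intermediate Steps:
b(f, n) = 111 - 3*n (b(f, n) = -3*(n - 37) = -3*(-37 + n) = 111 - 3*n)
(-10581 + 41299)/((b(5, 19 - 30)/13167 + 15830/(-7684)) + 6460) = (-10581 + 41299)/(((111 - 3*(19 - 30))/13167 + 15830/(-7684)) + 6460) = 30718/(((111 - 3*(-11))*(1/13167) + 15830*(-1/7684)) + 6460) = 30718/(((111 + 33)*(1/13167) - 7915/3842) + 6460) = 30718/((144*(1/13167) - 7915/3842) + 6460) = 30718/((16/1463 - 7915/3842) + 6460) = 30718/(-11518173/5620846 + 6460) = 30718/(36299146987/5620846) = 30718*(5620846/36299146987) = 172661147428/36299146987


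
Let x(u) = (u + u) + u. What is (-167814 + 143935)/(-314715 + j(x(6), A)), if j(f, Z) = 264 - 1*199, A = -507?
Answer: 23879/314650 ≈ 0.075891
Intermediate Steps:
x(u) = 3*u (x(u) = 2*u + u = 3*u)
j(f, Z) = 65 (j(f, Z) = 264 - 199 = 65)
(-167814 + 143935)/(-314715 + j(x(6), A)) = (-167814 + 143935)/(-314715 + 65) = -23879/(-314650) = -23879*(-1/314650) = 23879/314650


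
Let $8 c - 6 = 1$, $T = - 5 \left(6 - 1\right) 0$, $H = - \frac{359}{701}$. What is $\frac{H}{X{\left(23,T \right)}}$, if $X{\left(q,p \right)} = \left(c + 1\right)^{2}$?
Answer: $- \frac{22976}{157725} \approx -0.14567$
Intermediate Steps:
$H = - \frac{359}{701}$ ($H = \left(-359\right) \frac{1}{701} = - \frac{359}{701} \approx -0.51213$)
$T = 0$ ($T = - 5 \left(6 - 1\right) 0 = \left(-5\right) 5 \cdot 0 = \left(-25\right) 0 = 0$)
$c = \frac{7}{8}$ ($c = \frac{3}{4} + \frac{1}{8} \cdot 1 = \frac{3}{4} + \frac{1}{8} = \frac{7}{8} \approx 0.875$)
$X{\left(q,p \right)} = \frac{225}{64}$ ($X{\left(q,p \right)} = \left(\frac{7}{8} + 1\right)^{2} = \left(\frac{15}{8}\right)^{2} = \frac{225}{64}$)
$\frac{H}{X{\left(23,T \right)}} = - \frac{359}{701 \cdot \frac{225}{64}} = \left(- \frac{359}{701}\right) \frac{64}{225} = - \frac{22976}{157725}$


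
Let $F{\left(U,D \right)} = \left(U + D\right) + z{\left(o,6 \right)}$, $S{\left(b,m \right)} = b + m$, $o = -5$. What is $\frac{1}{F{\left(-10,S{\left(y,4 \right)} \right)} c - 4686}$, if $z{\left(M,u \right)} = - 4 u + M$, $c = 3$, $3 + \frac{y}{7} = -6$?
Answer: $- \frac{1}{4980} \approx -0.0002008$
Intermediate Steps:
$y = -63$ ($y = -21 + 7 \left(-6\right) = -21 - 42 = -63$)
$z{\left(M,u \right)} = M - 4 u$
$F{\left(U,D \right)} = -29 + D + U$ ($F{\left(U,D \right)} = \left(U + D\right) - 29 = \left(D + U\right) - 29 = -29 + D + U$)
$\frac{1}{F{\left(-10,S{\left(y,4 \right)} \right)} c - 4686} = \frac{1}{\left(-29 + \left(-63 + 4\right) - 10\right) 3 - 4686} = \frac{1}{\left(-29 - 59 - 10\right) 3 - 4686} = \frac{1}{\left(-98\right) 3 - 4686} = \frac{1}{-294 - 4686} = \frac{1}{-4980} = - \frac{1}{4980}$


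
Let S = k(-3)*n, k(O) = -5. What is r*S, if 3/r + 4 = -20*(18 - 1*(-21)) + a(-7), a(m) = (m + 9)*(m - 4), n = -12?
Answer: -90/403 ≈ -0.22333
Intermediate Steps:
a(m) = (-4 + m)*(9 + m) (a(m) = (9 + m)*(-4 + m) = (-4 + m)*(9 + m))
r = -3/806 (r = 3/(-4 + (-20*(18 - 1*(-21)) + (-36 + (-7)**2 + 5*(-7)))) = 3/(-4 + (-20*(18 + 21) + (-36 + 49 - 35))) = 3/(-4 + (-20*39 - 22)) = 3/(-4 + (-780 - 22)) = 3/(-4 - 802) = 3/(-806) = 3*(-1/806) = -3/806 ≈ -0.0037221)
S = 60 (S = -5*(-12) = 60)
r*S = -3/806*60 = -90/403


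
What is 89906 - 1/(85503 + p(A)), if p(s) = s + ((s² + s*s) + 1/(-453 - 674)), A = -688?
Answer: 104516073834153/1162503880 ≈ 89906.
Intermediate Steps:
p(s) = -1/1127 + s + 2*s² (p(s) = s + ((s² + s²) + 1/(-1127)) = s + (2*s² - 1/1127) = s + (-1/1127 + 2*s²) = -1/1127 + s + 2*s²)
89906 - 1/(85503 + p(A)) = 89906 - 1/(85503 + (-1/1127 - 688 + 2*(-688)²)) = 89906 - 1/(85503 + (-1/1127 - 688 + 2*473344)) = 89906 - 1/(85503 + (-1/1127 - 688 + 946688)) = 89906 - 1/(85503 + 1066141999/1127) = 89906 - 1/1162503880/1127 = 89906 - 1*1127/1162503880 = 89906 - 1127/1162503880 = 104516073834153/1162503880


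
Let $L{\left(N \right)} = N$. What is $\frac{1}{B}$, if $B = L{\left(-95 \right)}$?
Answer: $- \frac{1}{95} \approx -0.010526$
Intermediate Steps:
$B = -95$
$\frac{1}{B} = \frac{1}{-95} = - \frac{1}{95}$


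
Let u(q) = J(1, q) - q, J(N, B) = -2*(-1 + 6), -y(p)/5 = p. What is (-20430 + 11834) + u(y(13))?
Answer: -8541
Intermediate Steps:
y(p) = -5*p
J(N, B) = -10 (J(N, B) = -2*5 = -10)
u(q) = -10 - q
(-20430 + 11834) + u(y(13)) = (-20430 + 11834) + (-10 - (-5)*13) = -8596 + (-10 - 1*(-65)) = -8596 + (-10 + 65) = -8596 + 55 = -8541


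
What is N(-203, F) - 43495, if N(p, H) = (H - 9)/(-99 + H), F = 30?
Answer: -1000392/23 ≈ -43495.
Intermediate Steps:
N(p, H) = (-9 + H)/(-99 + H)
N(-203, F) - 43495 = (-9 + 30)/(-99 + 30) - 43495 = 21/(-69) - 43495 = -1/69*21 - 43495 = -7/23 - 43495 = -1000392/23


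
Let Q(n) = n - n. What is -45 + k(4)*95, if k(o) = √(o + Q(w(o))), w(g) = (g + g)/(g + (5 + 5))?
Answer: 145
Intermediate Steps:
w(g) = 2*g/(10 + g) (w(g) = (2*g)/(g + 10) = (2*g)/(10 + g) = 2*g/(10 + g))
Q(n) = 0
k(o) = √o (k(o) = √(o + 0) = √o)
-45 + k(4)*95 = -45 + √4*95 = -45 + 2*95 = -45 + 190 = 145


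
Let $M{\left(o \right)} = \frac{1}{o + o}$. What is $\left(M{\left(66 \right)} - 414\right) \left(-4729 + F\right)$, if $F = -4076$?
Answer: $\frac{160388945}{44} \approx 3.6452 \cdot 10^{6}$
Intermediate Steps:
$M{\left(o \right)} = \frac{1}{2 o}$
$\left(M{\left(66 \right)} - 414\right) \left(-4729 + F\right) = \left(\frac{1}{2 \cdot 66} - 414\right) \left(-4729 - 4076\right) = \left(\frac{1}{2} \cdot \frac{1}{66} - 414\right) \left(-8805\right) = \left(\frac{1}{132} - 414\right) \left(-8805\right) = \left(- \frac{54647}{132}\right) \left(-8805\right) = \frac{160388945}{44}$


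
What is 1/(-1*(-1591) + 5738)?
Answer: 1/7329 ≈ 0.00013644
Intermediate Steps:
1/(-1*(-1591) + 5738) = 1/(1591 + 5738) = 1/7329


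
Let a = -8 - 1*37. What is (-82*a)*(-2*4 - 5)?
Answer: -47970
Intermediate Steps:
a = -45 (a = -8 - 37 = -45)
(-82*a)*(-2*4 - 5) = (-82*(-45))*(-2*4 - 5) = 3690*(-8 - 5) = 3690*(-13) = -47970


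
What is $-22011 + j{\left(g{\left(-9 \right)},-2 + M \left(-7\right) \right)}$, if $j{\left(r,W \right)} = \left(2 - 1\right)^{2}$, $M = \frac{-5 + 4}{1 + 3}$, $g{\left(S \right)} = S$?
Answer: $-22010$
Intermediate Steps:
$M = - \frac{1}{4} \approx -0.25$
$j{\left(r,W \right)} = 1$ ($j{\left(r,W \right)} = 1^{2} = 1$)
$-22011 + j{\left(g{\left(-9 \right)},-2 + M \left(-7\right) \right)} = -22011 + 1 = -22010$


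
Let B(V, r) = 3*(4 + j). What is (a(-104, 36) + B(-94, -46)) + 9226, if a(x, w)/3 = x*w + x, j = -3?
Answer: -2315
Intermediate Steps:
a(x, w) = 3*x + 3*w*x (a(x, w) = 3*(x*w + x) = 3*(w*x + x) = 3*(x + w*x) = 3*x + 3*w*x)
B(V, r) = 3 (B(V, r) = 3*(4 - 3) = 3*1 = 3)
(a(-104, 36) + B(-94, -46)) + 9226 = (3*(-104)*(1 + 36) + 3) + 9226 = (3*(-104)*37 + 3) + 9226 = (-11544 + 3) + 9226 = -11541 + 9226 = -2315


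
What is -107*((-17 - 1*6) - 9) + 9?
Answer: 3433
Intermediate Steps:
-107*((-17 - 1*6) - 9) + 9 = -107*((-17 - 6) - 9) + 9 = -107*(-23 - 9) + 9 = -107*(-32) + 9 = 3424 + 9 = 3433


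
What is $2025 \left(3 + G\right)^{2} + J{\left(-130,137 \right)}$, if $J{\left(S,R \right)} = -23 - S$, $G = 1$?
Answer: $32507$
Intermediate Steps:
$2025 \left(3 + G\right)^{2} + J{\left(-130,137 \right)} = 2025 \left(3 + 1\right)^{2} - -107 = 2025 \cdot 4^{2} + \left(-23 + 130\right) = 2025 \cdot 16 + 107 = 32400 + 107 = 32507$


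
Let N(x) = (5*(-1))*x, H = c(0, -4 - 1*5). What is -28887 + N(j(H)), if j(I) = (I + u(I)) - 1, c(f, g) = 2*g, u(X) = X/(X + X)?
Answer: -57589/2 ≈ -28795.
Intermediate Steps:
u(X) = ½ (u(X) = X/((2*X)) = X*(1/(2*X)) = ½)
H = -18 (H = 2*(-4 - 1*5) = 2*(-4 - 5) = 2*(-9) = -18)
j(I) = -½ + I (j(I) = (I + ½) - 1 = (½ + I) - 1 = -½ + I)
N(x) = -5*x
-28887 + N(j(H)) = -28887 - 5*(-½ - 18) = -28887 - 5*(-37/2) = -28887 + 185/2 = -57589/2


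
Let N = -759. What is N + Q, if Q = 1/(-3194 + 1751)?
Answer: -1095238/1443 ≈ -759.00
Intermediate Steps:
Q = -1/1443 (Q = 1/(-1443) = -1/1443 ≈ -0.00069300)
N + Q = -759 - 1/1443 = -1095238/1443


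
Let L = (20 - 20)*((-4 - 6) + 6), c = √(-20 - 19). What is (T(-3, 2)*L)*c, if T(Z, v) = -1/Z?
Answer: 0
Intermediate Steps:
c = I*√39 (c = √(-39) = I*√39 ≈ 6.245*I)
L = 0 (L = 0*(-10 + 6) = 0*(-4) = 0)
(T(-3, 2)*L)*c = (-1/(-3)*0)*(I*√39) = (-1*(-⅓)*0)*(I*√39) = ((⅓)*0)*(I*√39) = 0*(I*√39) = 0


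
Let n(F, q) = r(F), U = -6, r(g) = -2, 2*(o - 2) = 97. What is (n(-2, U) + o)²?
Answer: 9409/4 ≈ 2352.3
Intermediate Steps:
o = 101/2 (o = 2 + (½)*97 = 2 + 97/2 = 101/2 ≈ 50.500)
n(F, q) = -2
(n(-2, U) + o)² = (-2 + 101/2)² = (97/2)² = 9409/4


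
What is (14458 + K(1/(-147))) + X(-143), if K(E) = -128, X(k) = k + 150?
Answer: 14337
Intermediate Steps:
X(k) = 150 + k
(14458 + K(1/(-147))) + X(-143) = (14458 - 128) + (150 - 143) = 14330 + 7 = 14337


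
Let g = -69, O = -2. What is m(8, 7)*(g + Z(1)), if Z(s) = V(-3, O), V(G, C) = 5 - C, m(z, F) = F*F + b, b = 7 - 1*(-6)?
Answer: -3844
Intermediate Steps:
b = 13 (b = 7 + 6 = 13)
m(z, F) = 13 + F² (m(z, F) = F*F + 13 = F² + 13 = 13 + F²)
Z(s) = 7 (Z(s) = 5 - 1*(-2) = 5 + 2 = 7)
m(8, 7)*(g + Z(1)) = (13 + 7²)*(-69 + 7) = (13 + 49)*(-62) = 62*(-62) = -3844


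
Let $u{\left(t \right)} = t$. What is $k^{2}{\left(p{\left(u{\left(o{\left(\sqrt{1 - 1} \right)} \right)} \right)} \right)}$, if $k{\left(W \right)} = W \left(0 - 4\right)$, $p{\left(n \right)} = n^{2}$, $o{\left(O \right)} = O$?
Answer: $0$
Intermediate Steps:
$k{\left(W \right)} = - 4 W$ ($k{\left(W \right)} = W \left(-4\right) = - 4 W$)
$k^{2}{\left(p{\left(u{\left(o{\left(\sqrt{1 - 1} \right)} \right)} \right)} \right)} = \left(- 4 \left(\sqrt{1 - 1}\right)^{2}\right)^{2} = \left(- 4 \left(\sqrt{0}\right)^{2}\right)^{2} = \left(- 4 \cdot 0^{2}\right)^{2} = \left(\left(-4\right) 0\right)^{2} = 0^{2} = 0$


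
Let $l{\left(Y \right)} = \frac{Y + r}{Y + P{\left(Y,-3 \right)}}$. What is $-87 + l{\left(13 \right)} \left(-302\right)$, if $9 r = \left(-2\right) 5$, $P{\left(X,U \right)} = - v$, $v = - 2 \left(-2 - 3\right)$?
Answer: $- \frac{34663}{27} \approx -1283.8$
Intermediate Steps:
$v = 10$ ($v = \left(-2\right) \left(-5\right) = 10$)
$P{\left(X,U \right)} = -10$ ($P{\left(X,U \right)} = \left(-1\right) 10 = -10$)
$r = - \frac{10}{9}$ ($r = \frac{\left(-2\right) 5}{9} = \frac{1}{9} \left(-10\right) = - \frac{10}{9} \approx -1.1111$)
$l{\left(Y \right)} = \frac{- \frac{10}{9} + Y}{-10 + Y}$ ($l{\left(Y \right)} = \frac{Y - \frac{10}{9}}{Y - 10} = \frac{- \frac{10}{9} + Y}{-10 + Y}$)
$-87 + l{\left(13 \right)} \left(-302\right) = -87 + \frac{- \frac{10}{9} + 13}{-10 + 13} \left(-302\right) = -87 + \frac{1}{3} \cdot \frac{107}{9} \left(-302\right) = -87 + \frac{107}{27} \left(-302\right) = -87 - \frac{32314}{27} = - \frac{34663}{27}$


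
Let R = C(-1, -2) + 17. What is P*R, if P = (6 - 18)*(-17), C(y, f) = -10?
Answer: 1428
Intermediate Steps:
R = 7 (R = -10 + 17 = 7)
P = 204 (P = -12*(-17) = 204)
P*R = 204*7 = 1428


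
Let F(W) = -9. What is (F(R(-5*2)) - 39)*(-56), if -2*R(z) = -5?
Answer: 2688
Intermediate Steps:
R(z) = 5/2 (R(z) = -½*(-5) = 5/2)
(F(R(-5*2)) - 39)*(-56) = (-9 - 39)*(-56) = -48*(-56) = 2688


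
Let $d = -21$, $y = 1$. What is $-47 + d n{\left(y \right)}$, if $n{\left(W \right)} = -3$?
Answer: $16$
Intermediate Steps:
$-47 + d n{\left(y \right)} = -47 - -63 = -47 + 63 = 16$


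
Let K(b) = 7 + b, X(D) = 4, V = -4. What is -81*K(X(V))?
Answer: -891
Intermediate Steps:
-81*K(X(V)) = -81*(7 + 4) = -81*11 = -891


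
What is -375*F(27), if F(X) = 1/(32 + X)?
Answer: -375/59 ≈ -6.3559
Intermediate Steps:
-375*F(27) = -375/(32 + 27) = -375/59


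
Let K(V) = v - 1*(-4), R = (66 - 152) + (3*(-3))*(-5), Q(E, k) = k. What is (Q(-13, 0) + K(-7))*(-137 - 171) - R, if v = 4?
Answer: -2423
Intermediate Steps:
R = -41 (R = -86 - 9*(-5) = -86 + 45 = -41)
K(V) = 8 (K(V) = 4 - 1*(-4) = 4 + 4 = 8)
(Q(-13, 0) + K(-7))*(-137 - 171) - R = (0 + 8)*(-137 - 171) - 1*(-41) = 8*(-308) + 41 = -2464 + 41 = -2423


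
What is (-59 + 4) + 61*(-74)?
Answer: -4569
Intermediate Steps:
(-59 + 4) + 61*(-74) = -55 - 4514 = -4569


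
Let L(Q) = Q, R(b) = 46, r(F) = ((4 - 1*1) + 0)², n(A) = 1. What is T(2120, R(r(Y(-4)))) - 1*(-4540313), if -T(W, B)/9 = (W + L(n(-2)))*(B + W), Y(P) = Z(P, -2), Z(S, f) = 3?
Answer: -36806461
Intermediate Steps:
Y(P) = 3
r(F) = 9 (r(F) = ((4 - 1) + 0)² = (3 + 0)² = 3² = 9)
T(W, B) = -9*(1 + W)*(B + W) (T(W, B) = -9*(W + 1)*(B + W) = -9*(1 + W)*(B + W))
T(2120, R(r(Y(-4)))) - 1*(-4540313) = (-9*46 - 9*2120 - 9*2120² - 9*46*2120) - 1*(-4540313) = (-414 - 19080 - 9*4494400 - 877680) + 4540313 = (-414 - 19080 - 40449600 - 877680) + 4540313 = -41346774 + 4540313 = -36806461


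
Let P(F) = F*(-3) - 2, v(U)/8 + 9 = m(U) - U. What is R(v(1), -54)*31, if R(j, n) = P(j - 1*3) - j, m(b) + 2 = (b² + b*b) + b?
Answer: 9145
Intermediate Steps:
m(b) = -2 + b + 2*b² (m(b) = -2 + ((b² + b*b) + b) = -2 + ((b² + b²) + b) = -2 + (2*b² + b) = -2 + (b + 2*b²) = -2 + b + 2*b²)
v(U) = -88 + 16*U² (v(U) = -72 + 8*((-2 + U + 2*U²) - U) = -72 + 8*(-2 + 2*U²) = -72 + (-16 + 16*U²) = -88 + 16*U²)
P(F) = -2 - 3*F (P(F) = -3*F - 2 = -2 - 3*F)
R(j, n) = 7 - 4*j (R(j, n) = (-2 - 3*(j - 1*3)) - j = (-2 - 3*(j - 3)) - j = (-2 - 3*(-3 + j)) - j = (-2 + (9 - 3*j)) - j = (7 - 3*j) - j = 7 - 4*j)
R(v(1), -54)*31 = (7 - 4*(-88 + 16*1²))*31 = (7 - 4*(-88 + 16*1))*31 = (7 - 4*(-88 + 16))*31 = (7 - 4*(-72))*31 = (7 + 288)*31 = 295*31 = 9145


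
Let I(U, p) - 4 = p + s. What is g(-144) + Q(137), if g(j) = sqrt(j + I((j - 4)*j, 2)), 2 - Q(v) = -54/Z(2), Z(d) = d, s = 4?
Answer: 29 + I*sqrt(134) ≈ 29.0 + 11.576*I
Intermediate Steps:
Q(v) = 29 (Q(v) = 2 - (-54)/2 = 2 - 1*(-27) = 2 + 27 = 29)
I(U, p) = 8 + p (I(U, p) = 4 + (p + 4) = 4 + (4 + p) = 8 + p)
g(j) = sqrt(10 + j) (g(j) = sqrt(j + (8 + 2)) = sqrt(j + 10) = sqrt(10 + j))
g(-144) + Q(137) = sqrt(10 - 144) + 29 = sqrt(-134) + 29 = I*sqrt(134) + 29 = 29 + I*sqrt(134)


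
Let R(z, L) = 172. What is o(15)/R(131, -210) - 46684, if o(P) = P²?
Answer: -8029423/172 ≈ -46683.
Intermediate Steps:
o(15)/R(131, -210) - 46684 = 15²/172 - 46684 = 225*(1/172) - 46684 = 225/172 - 46684 = -8029423/172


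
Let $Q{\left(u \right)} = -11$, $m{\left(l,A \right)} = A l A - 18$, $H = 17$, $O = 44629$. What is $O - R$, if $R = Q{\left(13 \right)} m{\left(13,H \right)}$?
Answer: $85758$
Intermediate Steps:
$m{\left(l,A \right)} = -18 + l A^{2}$ ($m{\left(l,A \right)} = l A^{2} - 18 = -18 + l A^{2}$)
$R = -41129$ ($R = - 11 \left(-18 + 13 \cdot 17^{2}\right) = - 11 \left(-18 + 13 \cdot 289\right) = - 11 \left(-18 + 3757\right) = \left(-11\right) 3739 = -41129$)
$O - R = 44629 - -41129 = 44629 + 41129 = 85758$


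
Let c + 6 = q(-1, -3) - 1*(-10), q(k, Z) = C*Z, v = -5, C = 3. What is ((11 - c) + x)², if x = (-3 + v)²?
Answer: 6400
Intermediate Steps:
x = 64 (x = (-3 - 5)² = (-8)² = 64)
q(k, Z) = 3*Z
c = -5 (c = -6 + (3*(-3) - 1*(-10)) = -6 + (-9 + 10) = -6 + 1 = -5)
((11 - c) + x)² = ((11 - 1*(-5)) + 64)² = ((11 + 5) + 64)² = (16 + 64)² = 80² = 6400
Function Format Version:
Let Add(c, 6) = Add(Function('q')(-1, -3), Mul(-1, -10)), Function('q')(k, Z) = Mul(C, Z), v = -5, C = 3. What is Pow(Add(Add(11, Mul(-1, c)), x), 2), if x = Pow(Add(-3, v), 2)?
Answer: 6400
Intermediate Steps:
x = 64 (x = Pow(Add(-3, -5), 2) = Pow(-8, 2) = 64)
Function('q')(k, Z) = Mul(3, Z)
c = -5 (c = Add(-6, Add(Mul(3, -3), Mul(-1, -10))) = Add(-6, Add(-9, 10)) = Add(-6, 1) = -5)
Pow(Add(Add(11, Mul(-1, c)), x), 2) = Pow(Add(Add(11, Mul(-1, -5)), 64), 2) = Pow(Add(Add(11, 5), 64), 2) = Pow(Add(16, 64), 2) = Pow(80, 2) = 6400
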